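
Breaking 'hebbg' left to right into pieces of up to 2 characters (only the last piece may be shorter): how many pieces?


'hebbg' has 5 characters.
Chunking with max size 2:
  Chunk 1: 'he' (positions 0-1)
  Chunk 2: 'bb' (positions 2-3)
  Chunk 3: 'g' (positions 4-4)
Total chunks: ceil(5 / 2) = 3

3


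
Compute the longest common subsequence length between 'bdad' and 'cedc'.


DP table for LCS of 'bdad' and 'cedc':
       c  e  d  c
    0  0  0  0  0
  b 0  0  0  0  0
  d 0  0  0  1  1
  a 0  0  0  1  1
  d 0  0  0  1  1
LCS: 'd'
LCS length = 1

1


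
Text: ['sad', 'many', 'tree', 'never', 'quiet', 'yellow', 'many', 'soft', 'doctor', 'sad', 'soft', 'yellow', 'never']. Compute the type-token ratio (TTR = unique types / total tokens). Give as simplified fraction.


Tokens: 13
Unique types: ('doctor', 'many', 'never', 'quiet', 'sad', 'soft', 'tree', 'yellow') = 8
TTR = 8/13
Already in lowest terms.

8/13


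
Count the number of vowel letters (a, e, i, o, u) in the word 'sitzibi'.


Scanning each character of 'sitzibi':
  Position 1: 's' -> consonant (running count: 0)
  Position 2: 'i' -> vowel (running count: 1)
  Position 3: 't' -> consonant (running count: 1)
  Position 4: 'z' -> consonant (running count: 1)
  Position 5: 'i' -> vowel (running count: 2)
  Position 6: 'b' -> consonant (running count: 2)
  Position 7: 'i' -> vowel (running count: 3)
Total vowels: 3

3


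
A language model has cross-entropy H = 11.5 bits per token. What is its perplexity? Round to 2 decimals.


Perplexity formula: PP = 2^H
H = 11.5
PP = 2^11.5
Decompose: 2^11.5 = 2^11 * 2^0.5 = 2^11 * sqrt(2)
2^11 = 2048, sqrt(2) ~ 1.4142136
PP ~ 2048 * 1.4142136 = 2896.3094528
Rounded to 2 decimals: 2896.31

2896.31


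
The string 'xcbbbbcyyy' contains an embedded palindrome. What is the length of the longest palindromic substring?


Scanning 'xcbbbbcyyy' for palindromic substrings.
Substring at positions 1-6: 'cbbbbc'.
Check: reverse('cbbbbc') = 'cbbbbc' -> palindrome confirmed.
Neighbouring characters ('x' / 'y') break symmetry, so it cannot extend further.
No longer palindromic substring exists; longest length = 6

6


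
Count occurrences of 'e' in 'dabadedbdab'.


Scanning 'dabadedbdab' for 'e':
  Position 5: 'e' -> MATCH (count: 1)
Total occurrences of 'e': 1

1


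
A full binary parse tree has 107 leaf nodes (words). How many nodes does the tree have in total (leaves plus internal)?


Leaf nodes (terminals): 107
Internal nodes = n - 1 = 107 - 1 = 106
Total = leaves + internal = 107 + 106 = 213

213


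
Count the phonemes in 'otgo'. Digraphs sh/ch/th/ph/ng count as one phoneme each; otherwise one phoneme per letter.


Parsing 'otgo' greedily, digraphs first:
  'o' -> vowel phoneme (phonemes so far: 1)
  't' -> consonant phoneme (phonemes so far: 2)
  'g' -> consonant phoneme (phonemes so far: 3)
  'o' -> vowel phoneme (phonemes so far: 4)
Total phonemes: 4

4


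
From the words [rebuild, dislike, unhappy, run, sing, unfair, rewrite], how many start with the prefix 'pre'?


Checking each word for prefix 'pre':
  'rebuild' -> no (count: 0)
  'dislike' -> no (count: 0)
  'unhappy' -> no (count: 0)
  'run' -> no (count: 0)
  'sing' -> no (count: 0)
  'unfair' -> no (count: 0)
  'rewrite' -> no (count: 0)
Total with prefix 'pre': 0

0


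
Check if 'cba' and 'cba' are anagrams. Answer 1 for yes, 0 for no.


Sort characters of 'cba': 'abc'
Sort characters of 'cba': 'abc'
Sorted forms match -> they ARE anagrams
Result: 1

1


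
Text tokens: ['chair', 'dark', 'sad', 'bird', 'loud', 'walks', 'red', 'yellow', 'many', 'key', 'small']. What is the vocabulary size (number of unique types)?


Listing all tokens and tracking unique types:
  Token 1: 'chair' -> NEW (unique so far: 1)
  Token 2: 'dark' -> NEW (unique so far: 2)
  Token 3: 'sad' -> NEW (unique so far: 3)
  Token 4: 'bird' -> NEW (unique so far: 4)
  Token 5: 'loud' -> NEW (unique so far: 5)
  Token 6: 'walks' -> NEW (unique so far: 6)
  Token 7: 'red' -> NEW (unique so far: 7)
  Token 8: 'yellow' -> NEW (unique so far: 8)
  Token 9: 'many' -> NEW (unique so far: 9)
  Token 10: 'key' -> NEW (unique so far: 10)
  Token 11: 'small' -> NEW (unique so far: 11)
Unique types: ('bird', 'chair', 'dark', 'key', 'loud', 'many', 'red', 'sad', 'small', 'walks', 'yellow')
Vocabulary size: 11

11


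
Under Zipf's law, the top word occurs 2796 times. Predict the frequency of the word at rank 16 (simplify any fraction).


Zipf's law: freq(rank) = f1 / rank
f1 = 2796, rank = 16
freq = 2796 / 16
GCD(2796, 16) = 4
Simplified: 699/4

699/4


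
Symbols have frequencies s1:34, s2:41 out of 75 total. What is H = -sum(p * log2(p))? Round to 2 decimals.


Computing entropy H = -sum(p_i * log2(p_i)):
  s1: p = 34/75 = 0.4533, -p*log2(p) = 0.5174
  s2: p = 41/75 = 0.5467, -p*log2(p) = 0.4763
H = sum of terms = 0.9937
Rounded to 2 decimals: 0.99

0.99


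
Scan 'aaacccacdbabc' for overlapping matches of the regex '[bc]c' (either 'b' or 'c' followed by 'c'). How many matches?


Pattern: [bc]c means either 'b' or 'c' followed by 'c'.
Scanning 'aaacccacdbabc' position-by-position:
  Pos 0: window 'aa' -> no
  Pos 1: window 'aa' -> no
  Pos 2: window 'ac' -> no
  Pos 3: window 'cc' -> MATCH
  Pos 4: window 'cc' -> MATCH
  Pos 5: window 'ca' -> no
  Pos 6: window 'ac' -> no
  Pos 7: window 'cd' -> no
  Pos 8: window 'db' -> no
  Pos 9: window 'ba' -> no
  Pos 10: window 'ab' -> no
  Pos 11: window 'bc' -> MATCH
  Pos 12: window 'c' -> no
Total matches: 3

3


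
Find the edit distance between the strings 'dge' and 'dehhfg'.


Building DP table for s1='dge' (len 3) and s2='dehhfg' (len 6):
       d  e  h  h  f  g
    0  1  2  3  4  5  6
  d 1  0  1  2  3  4  5
  g 2  1  1  2  3  4  4
  e 3  2  1  2  3  4  5
Edit distance = dp[3][6] = 5

5


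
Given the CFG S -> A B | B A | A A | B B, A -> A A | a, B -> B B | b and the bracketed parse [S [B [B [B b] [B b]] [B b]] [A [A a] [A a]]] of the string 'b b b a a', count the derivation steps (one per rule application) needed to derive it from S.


Every bracketed nonterminal node [X ...] in the tree is produced by exactly one rule application.
Reading the tree off as a leftmost derivation:
  Step 1: S  =>  B A   (applied S -> B A)
  Step 2: B A  =>  B B A   (applied B -> B B)
  Step 3: B B A  =>  B B B A   (applied B -> B B)
  Step 4: B B B A  =>  b B B A   (applied B -> b)
  Step 5: b B B A  =>  b b B A   (applied B -> b)
  Step 6: b b B A  =>  b b b A   (applied B -> b)
  Step 7: b b b A  =>  b b b A A   (applied A -> A A)
  Step 8: b b b A A  =>  b b b a A   (applied A -> a)
  Step 9: b b b a A  =>  b b b a a   (applied A -> a)
Final yield: b b b a a
Total rewrite steps: 9

9


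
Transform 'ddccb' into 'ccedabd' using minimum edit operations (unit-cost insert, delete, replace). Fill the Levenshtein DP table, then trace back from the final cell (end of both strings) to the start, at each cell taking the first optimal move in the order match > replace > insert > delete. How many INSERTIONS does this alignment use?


Edit distance = 6. Backtracking from cell (5, 7) with preference match > replace > insert > delete,
then listing the resulting alignment 'ddccb' -> 'ccedabd' left to right:
  Step 1: insert 'c' [insertion #1]
  Step 2: insert 'c' [insertion #2]
  Step 3: replace d->e
  Step 4: keep 'd'
  Step 5: replace c->a
  Step 6: replace c->b
  Step 7: replace b->d
Total insertions: 2

2


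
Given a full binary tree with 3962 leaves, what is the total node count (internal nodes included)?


Leaf nodes (terminals): 3962
Internal nodes = n - 1 = 3962 - 1 = 3961
Total = leaves + internal = 3962 + 3961 = 7923

7923


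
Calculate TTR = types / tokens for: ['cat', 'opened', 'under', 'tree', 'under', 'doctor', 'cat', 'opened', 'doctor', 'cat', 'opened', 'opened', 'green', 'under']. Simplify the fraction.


Tokens: 14
Unique types: ('cat', 'doctor', 'green', 'opened', 'tree', 'under') = 6
TTR = 6/14
Simplify: divide both by 2 -> 3/7
TTR = 3/7

3/7


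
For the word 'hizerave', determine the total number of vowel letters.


Scanning each character of 'hizerave':
  Position 1: 'h' -> consonant (running count: 0)
  Position 2: 'i' -> vowel (running count: 1)
  Position 3: 'z' -> consonant (running count: 1)
  Position 4: 'e' -> vowel (running count: 2)
  Position 5: 'r' -> consonant (running count: 2)
  Position 6: 'a' -> vowel (running count: 3)
  Position 7: 'v' -> consonant (running count: 3)
  Position 8: 'e' -> vowel (running count: 4)
Total vowels: 4

4


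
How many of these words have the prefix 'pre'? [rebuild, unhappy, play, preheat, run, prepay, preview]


Checking each word for prefix 'pre':
  'rebuild' -> no (count: 0)
  'unhappy' -> no (count: 0)
  'play' -> no (count: 0)
  'preheat' -> YES, starts with 'pre' (count: 1)
  'run' -> no (count: 1)
  'prepay' -> YES, starts with 'pre' (count: 2)
  'preview' -> YES, starts with 'pre' (count: 3)
Total with prefix 'pre': 3

3


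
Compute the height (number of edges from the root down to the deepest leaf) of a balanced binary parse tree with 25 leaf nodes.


In a balanced binary tree with n leaves the deepest leaf is ceil(log2(n)) edges below the root.
log2(25) = 4.6439
ceil(4.6439) = 5
height (edges) = 5

5


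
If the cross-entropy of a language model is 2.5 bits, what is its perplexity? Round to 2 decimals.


Perplexity formula: PP = 2^H
H = 2.5
PP = 2^2.5
Decompose: 2^2.5 = 2^2 * 2^0.5 = 2^2 * sqrt(2)
2^2 = 4, sqrt(2) ~ 1.4142136
PP ~ 4 * 1.4142136 = 5.6568544
Rounded to 2 decimals: 5.66

5.66


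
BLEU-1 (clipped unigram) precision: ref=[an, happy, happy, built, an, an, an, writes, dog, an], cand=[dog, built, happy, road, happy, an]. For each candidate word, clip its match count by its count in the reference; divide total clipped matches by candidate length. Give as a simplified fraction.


Reference word counts: {'an': 5, 'built': 1, 'dog': 1, 'happy': 2, 'writes': 1}
Checking each candidate word (with clipping):
  'dog' -> in reference (ref count 1, used 1/1) -> match (matches: 1)
  'built' -> in reference (ref count 1, used 1/1) -> match (matches: 2)
  'happy' -> in reference (ref count 2, used 1/2) -> match (matches: 3)
  'road' -> not in reference -> no match (matches: 3)
  'happy' -> in reference (ref count 2, used 2/2) -> match (matches: 4)
  'an' -> in reference (ref count 5, used 1/5) -> match (matches: 5)
Clipped matches: 5, Candidate length: 6
Precision = 5/6

5/6


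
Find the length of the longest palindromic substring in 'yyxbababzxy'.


Scanning 'yyxbababzxy' for palindromic substrings.
Substring at positions 3-7: 'babab'.
Check: reverse('babab') = 'babab' -> palindrome confirmed.
Neighbouring characters ('x' / 'z') break symmetry, so it cannot extend further.
No longer palindromic substring exists; longest length = 5

5


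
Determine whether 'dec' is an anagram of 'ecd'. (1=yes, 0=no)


Sort characters of 'dec': 'cde'
Sort characters of 'ecd': 'cde'
Sorted forms match -> they ARE anagrams
Result: 1

1


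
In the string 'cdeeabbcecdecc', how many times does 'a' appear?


Scanning 'cdeeabbcecdecc' for 'a':
  Position 4: 'a' -> MATCH (count: 1)
Total occurrences of 'a': 1

1


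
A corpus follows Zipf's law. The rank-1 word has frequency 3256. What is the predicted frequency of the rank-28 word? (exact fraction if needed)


Zipf's law: freq(rank) = f1 / rank
f1 = 3256, rank = 28
freq = 3256 / 28
GCD(3256, 28) = 4
Simplified: 814/7

814/7


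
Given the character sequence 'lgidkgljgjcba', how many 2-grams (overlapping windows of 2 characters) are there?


String 'lgidkgljgjcba' has length L = 13.
Number of overlapping n-grams = L - n + 1
Substituting: 13 - 2 + 1 = 12

12


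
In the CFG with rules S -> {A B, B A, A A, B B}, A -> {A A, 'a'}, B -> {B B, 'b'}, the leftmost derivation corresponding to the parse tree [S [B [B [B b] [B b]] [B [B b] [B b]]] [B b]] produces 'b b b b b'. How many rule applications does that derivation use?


Every bracketed nonterminal node [X ...] in the tree is produced by exactly one rule application.
Reading the tree off as a leftmost derivation:
  Step 1: S  =>  B B   (applied S -> B B)
  Step 2: B B  =>  B B B   (applied B -> B B)
  Step 3: B B B  =>  B B B B   (applied B -> B B)
  Step 4: B B B B  =>  b B B B   (applied B -> b)
  Step 5: b B B B  =>  b b B B   (applied B -> b)
  Step 6: b b B B  =>  b b B B B   (applied B -> B B)
  Step 7: b b B B B  =>  b b b B B   (applied B -> b)
  Step 8: b b b B B  =>  b b b b B   (applied B -> b)
  Step 9: b b b b B  =>  b b b b b   (applied B -> b)
Final yield: b b b b b
Total rewrite steps: 9

9


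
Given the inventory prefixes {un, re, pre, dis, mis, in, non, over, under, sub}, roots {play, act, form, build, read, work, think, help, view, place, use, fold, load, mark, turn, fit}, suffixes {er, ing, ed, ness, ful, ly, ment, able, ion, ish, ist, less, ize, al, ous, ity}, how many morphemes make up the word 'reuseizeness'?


Segmenting 'reuseizeness' against the inventory:
  're' -> prefix (morpheme 1)
  'use' -> root (morpheme 2)
  'ize' -> suffix (morpheme 3)
  'ness' -> suffix (morpheme 4)
Total morphemes: 4

4


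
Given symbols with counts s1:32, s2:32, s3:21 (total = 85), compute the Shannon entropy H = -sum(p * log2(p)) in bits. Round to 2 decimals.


Computing entropy H = -sum(p_i * log2(p_i)):
  s1: p = 32/85 = 0.3765, -p*log2(p) = 0.5306
  s2: p = 32/85 = 0.3765, -p*log2(p) = 0.5306
  s3: p = 21/85 = 0.2471, -p*log2(p) = 0.4983
H = sum of terms = 1.5595
Rounded to 2 decimals: 1.56

1.56


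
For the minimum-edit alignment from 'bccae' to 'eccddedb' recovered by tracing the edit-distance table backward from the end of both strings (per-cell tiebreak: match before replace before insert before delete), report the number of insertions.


Edit distance = 5. Backtracking from cell (5, 8) with preference match > replace > insert > delete,
then listing the resulting alignment 'bccae' -> 'eccddedb' left to right:
  Step 1: replace b->e
  Step 2: keep 'c'
  Step 3: keep 'c'
  Step 4: insert 'd' [insertion #1]
  Step 5: replace a->d
  Step 6: keep 'e'
  Step 7: insert 'd' [insertion #2]
  Step 8: insert 'b' [insertion #3]
Total insertions: 3

3


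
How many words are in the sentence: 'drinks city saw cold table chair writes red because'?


Counting words by splitting on spaces:
  Word 1: 'drinks'
  Word 2: 'city'
  Word 3: 'saw'
  Word 4: 'cold'
  Word 5: 'table'
  Word 6: 'chair'
  Word 7: 'writes'
  Word 8: 'red'
  Word 9: 'because'
Total words: 9

9


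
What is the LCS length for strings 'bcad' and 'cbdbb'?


DP table for LCS of 'bcad' and 'cbdbb':
       c  b  d  b  b
    0  0  0  0  0  0
  b 0  0  1  1  1  1
  c 0  1  1  1  1  1
  a 0  1  1  1  1  1
  d 0  1  1  2  2  2
LCS: 'bd'
LCS length = 2

2


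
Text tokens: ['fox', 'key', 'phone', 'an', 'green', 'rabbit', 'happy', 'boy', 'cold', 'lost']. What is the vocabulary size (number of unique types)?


Listing all tokens and tracking unique types:
  Token 1: 'fox' -> NEW (unique so far: 1)
  Token 2: 'key' -> NEW (unique so far: 2)
  Token 3: 'phone' -> NEW (unique so far: 3)
  Token 4: 'an' -> NEW (unique so far: 4)
  Token 5: 'green' -> NEW (unique so far: 5)
  Token 6: 'rabbit' -> NEW (unique so far: 6)
  Token 7: 'happy' -> NEW (unique so far: 7)
  Token 8: 'boy' -> NEW (unique so far: 8)
  Token 9: 'cold' -> NEW (unique so far: 9)
  Token 10: 'lost' -> NEW (unique so far: 10)
Unique types: ('an', 'boy', 'cold', 'fox', 'green', 'happy', 'key', 'lost', 'phone', 'rabbit')
Vocabulary size: 10

10


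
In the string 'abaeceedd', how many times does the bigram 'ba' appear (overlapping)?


Scanning 'abaeceedd' for bigram 'ba':
  Position 0: 'ab' -> no
  Position 1: 'ba' -> MATCH
  Position 2: 'ae' -> no
  Position 3: 'ec' -> no
  Position 4: 'ce' -> no
  Position 5: 'ee' -> no
  Position 6: 'ed' -> no
  Position 7: 'dd' -> no
Total matches: 1

1


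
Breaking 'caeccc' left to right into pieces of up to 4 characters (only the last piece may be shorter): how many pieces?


'caeccc' has 6 characters.
Chunking with max size 4:
  Chunk 1: 'caec' (positions 0-3)
  Chunk 2: 'cc' (positions 4-5)
Total chunks: ceil(6 / 4) = 2

2


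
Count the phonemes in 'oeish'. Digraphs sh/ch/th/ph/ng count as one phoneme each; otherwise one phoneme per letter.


Parsing 'oeish' greedily, digraphs first:
  'o' -> vowel phoneme (phonemes so far: 1)
  'e' -> vowel phoneme (phonemes so far: 2)
  'i' -> vowel phoneme (phonemes so far: 3)
  'sh' -> digraph (1 consonant phoneme) (phonemes so far: 4)
Total phonemes: 4

4


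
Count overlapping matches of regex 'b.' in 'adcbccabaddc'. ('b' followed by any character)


Pattern: b. means 'b' followed by any character.
Scanning 'adcbccabaddc' position-by-position:
  Pos 0: window 'ad' -> no
  Pos 1: window 'dc' -> no
  Pos 2: window 'cb' -> no
  Pos 3: window 'bc' -> MATCH
  Pos 4: window 'cc' -> no
  Pos 5: window 'ca' -> no
  Pos 6: window 'ab' -> no
  Pos 7: window 'ba' -> MATCH
  Pos 8: window 'ad' -> no
  Pos 9: window 'dd' -> no
  Pos 10: window 'dc' -> no
  Pos 11: window 'c' -> no
Total matches: 2

2


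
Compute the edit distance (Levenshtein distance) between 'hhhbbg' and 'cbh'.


Building DP table for s1='hhhbbg' (len 6) and s2='cbh' (len 3):
       c  b  h
    0  1  2  3
  h 1  1  2  2
  h 2  2  2  2
  h 3  3  3  2
  b 4  4  3  3
  b 5  5  4  4
  g 6  6  5  5
Edit distance = dp[6][3] = 5

5


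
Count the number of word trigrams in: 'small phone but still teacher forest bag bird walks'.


Word trigrams from [9] words:
  Trigram 1: (small phone but)
  Trigram 2: (phone but still)
  Trigram 3: (but still teacher)
  Trigram 4: (still teacher forest)
  Trigram 5: (teacher forest bag)
  Trigram 6: (forest bag bird)
  Trigram 7: (bag bird walks)
Total word trigrams: 9 - 2 = 7

7


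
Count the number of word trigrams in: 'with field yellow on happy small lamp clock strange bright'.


Word trigrams from [10] words:
  Trigram 1: (with field yellow)
  Trigram 2: (field yellow on)
  Trigram 3: (yellow on happy)
  Trigram 4: (on happy small)
  Trigram 5: (happy small lamp)
  Trigram 6: (small lamp clock)
  Trigram 7: (lamp clock strange)
  Trigram 8: (clock strange bright)
Total word trigrams: 10 - 2 = 8

8


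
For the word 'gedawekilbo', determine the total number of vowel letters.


Scanning each character of 'gedawekilbo':
  Position 1: 'g' -> consonant (running count: 0)
  Position 2: 'e' -> vowel (running count: 1)
  Position 3: 'd' -> consonant (running count: 1)
  Position 4: 'a' -> vowel (running count: 2)
  Position 5: 'w' -> consonant (running count: 2)
  Position 6: 'e' -> vowel (running count: 3)
  Position 7: 'k' -> consonant (running count: 3)
  Position 8: 'i' -> vowel (running count: 4)
  Position 9: 'l' -> consonant (running count: 4)
  Position 10: 'b' -> consonant (running count: 4)
  Position 11: 'o' -> vowel (running count: 5)
Total vowels: 5

5


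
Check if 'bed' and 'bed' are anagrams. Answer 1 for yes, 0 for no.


Sort characters of 'bed': 'bde'
Sort characters of 'bed': 'bde'
Sorted forms match -> they ARE anagrams
Result: 1

1


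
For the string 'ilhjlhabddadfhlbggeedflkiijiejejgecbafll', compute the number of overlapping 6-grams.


String 'ilhjlhabddadfhlbggeedflkiijiejejgecbafll' has length L = 40.
Number of overlapping n-grams = L - n + 1
Substituting: 40 - 6 + 1 = 35

35


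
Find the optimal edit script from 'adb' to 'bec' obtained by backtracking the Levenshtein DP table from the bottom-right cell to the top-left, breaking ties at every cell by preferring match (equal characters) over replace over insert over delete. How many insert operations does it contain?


Edit distance = 3. Backtracking from cell (3, 3) with preference match > replace > insert > delete,
then listing the resulting alignment 'adb' -> 'bec' left to right:
  Step 1: replace a->b
  Step 2: replace d->e
  Step 3: replace b->c
Total insertions: 0

0


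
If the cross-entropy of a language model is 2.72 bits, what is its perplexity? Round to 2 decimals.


Perplexity formula: PP = 2^H
H = 2.72
PP = 2^2.72
Decompose: 2^2.72 = 2^2 * 2^0.72
2^2 = 4, 2^0.72 ~ 1.6471820
PP ~ 4 * 1.6471820 = 6.5887280
Rounded to 2 decimals: 6.59

6.59


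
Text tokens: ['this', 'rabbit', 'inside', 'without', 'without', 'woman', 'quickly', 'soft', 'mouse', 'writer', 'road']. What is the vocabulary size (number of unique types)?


Listing all tokens and tracking unique types:
  Token 1: 'this' -> NEW (unique so far: 1)
  Token 2: 'rabbit' -> NEW (unique so far: 2)
  Token 3: 'inside' -> NEW (unique so far: 3)
  Token 4: 'without' -> NEW (unique so far: 4)
  Token 5: 'without' -> duplicate (unique so far: 4)
  Token 6: 'woman' -> NEW (unique so far: 5)
  Token 7: 'quickly' -> NEW (unique so far: 6)
  Token 8: 'soft' -> NEW (unique so far: 7)
  Token 9: 'mouse' -> NEW (unique so far: 8)
  Token 10: 'writer' -> NEW (unique so far: 9)
  Token 11: 'road' -> NEW (unique so far: 10)
Unique types: ('inside', 'mouse', 'quickly', 'rabbit', 'road', 'soft', 'this', 'without', 'woman', 'writer')
Vocabulary size: 10

10


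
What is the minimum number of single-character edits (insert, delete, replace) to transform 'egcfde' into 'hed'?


Building DP table for s1='egcfde' (len 6) and s2='hed' (len 3):
       h  e  d
    0  1  2  3
  e 1  1  1  2
  g 2  2  2  2
  c 3  3  3  3
  f 4  4  4  4
  d 5  5  5  4
  e 6  6  5  5
Edit distance = dp[6][3] = 5

5


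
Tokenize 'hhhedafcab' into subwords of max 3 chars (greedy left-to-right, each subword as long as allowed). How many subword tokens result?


'hhhedafcab' has 10 characters.
Chunking with max size 3:
  Chunk 1: 'hhh' (positions 0-2)
  Chunk 2: 'eda' (positions 3-5)
  Chunk 3: 'fca' (positions 6-8)
  Chunk 4: 'b' (positions 9-9)
Total chunks: ceil(10 / 3) = 4

4


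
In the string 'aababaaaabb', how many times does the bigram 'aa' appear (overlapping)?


Scanning 'aababaaaabb' for bigram 'aa':
  Position 0: 'aa' -> MATCH
  Position 1: 'ab' -> no
  Position 2: 'ba' -> no
  Position 3: 'ab' -> no
  Position 4: 'ba' -> no
  Position 5: 'aa' -> MATCH
  Position 6: 'aa' -> MATCH
  Position 7: 'aa' -> MATCH
  Position 8: 'ab' -> no
  Position 9: 'bb' -> no
Total matches: 4

4


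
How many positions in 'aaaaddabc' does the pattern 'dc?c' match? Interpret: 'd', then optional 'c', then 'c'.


Pattern: dc?c means 'd', then optional 'c', then 'c'.
Scanning 'aaaaddabc' position-by-position:
  Pos 0: window 'aaa' -> no
  Pos 1: window 'aaa' -> no
  Pos 2: window 'aad' -> no
  Pos 3: window 'add' -> no
  Pos 4: window 'dda' -> no
  Pos 5: window 'dab' -> no
  Pos 6: window 'abc' -> no
  Pos 7: window 'bc' -> no
  Pos 8: window 'c' -> no
Total matches: 0

0


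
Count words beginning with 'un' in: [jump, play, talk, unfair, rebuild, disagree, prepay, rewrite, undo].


Checking each word for prefix 'un':
  'jump' -> no (count: 0)
  'play' -> no (count: 0)
  'talk' -> no (count: 0)
  'unfair' -> YES, starts with 'un' (count: 1)
  'rebuild' -> no (count: 1)
  'disagree' -> no (count: 1)
  'prepay' -> no (count: 1)
  'rewrite' -> no (count: 1)
  'undo' -> YES, starts with 'un' (count: 2)
Total with prefix 'un': 2

2


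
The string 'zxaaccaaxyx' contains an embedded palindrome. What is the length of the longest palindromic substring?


Scanning 'zxaaccaaxyx' for palindromic substrings.
Substring at positions 1-8: 'xaaccaax'.
Check: reverse('xaaccaax') = 'xaaccaax' -> palindrome confirmed.
Neighbouring characters ('z' / 'y') break symmetry, so it cannot extend further.
No longer palindromic substring exists; longest length = 8

8


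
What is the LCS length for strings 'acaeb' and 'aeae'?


DP table for LCS of 'acaeb' and 'aeae':
       a  e  a  e
    0  0  0  0  0
  a 0  1  1  1  1
  c 0  1  1  1  1
  a 0  1  1  2  2
  e 0  1  2  2  3
  b 0  1  2  2  3
LCS: 'aae'
LCS length = 3

3


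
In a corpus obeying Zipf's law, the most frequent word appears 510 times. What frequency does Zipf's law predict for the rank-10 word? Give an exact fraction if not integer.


Zipf's law: freq(rank) = f1 / rank
f1 = 510, rank = 10
freq = 510 / 10
= 51

51


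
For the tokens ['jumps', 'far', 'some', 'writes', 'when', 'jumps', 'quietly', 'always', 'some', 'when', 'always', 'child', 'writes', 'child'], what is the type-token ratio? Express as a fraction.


Tokens: 14
Unique types: ('always', 'child', 'far', 'jumps', 'quietly', 'some', 'when', 'writes') = 8
TTR = 8/14
Simplify: divide both by 2 -> 4/7
TTR = 4/7

4/7


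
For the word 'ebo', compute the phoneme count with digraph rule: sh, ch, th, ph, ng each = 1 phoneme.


Parsing 'ebo' greedily, digraphs first:
  'e' -> vowel phoneme (phonemes so far: 1)
  'b' -> consonant phoneme (phonemes so far: 2)
  'o' -> vowel phoneme (phonemes so far: 3)
Total phonemes: 3

3


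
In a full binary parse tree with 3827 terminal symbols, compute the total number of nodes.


Leaf nodes (terminals): 3827
Internal nodes = n - 1 = 3827 - 1 = 3826
Total = leaves + internal = 3827 + 3826 = 7653

7653


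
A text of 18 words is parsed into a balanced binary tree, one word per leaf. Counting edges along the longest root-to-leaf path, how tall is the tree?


In a balanced binary tree with n leaves the deepest leaf is ceil(log2(n)) edges below the root.
log2(18) = 4.1699
ceil(4.1699) = 5
height (edges) = 5

5


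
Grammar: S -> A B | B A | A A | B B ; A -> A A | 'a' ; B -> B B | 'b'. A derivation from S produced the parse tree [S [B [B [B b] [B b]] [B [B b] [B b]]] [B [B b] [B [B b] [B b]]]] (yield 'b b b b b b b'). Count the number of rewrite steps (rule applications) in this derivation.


Every bracketed nonterminal node [X ...] in the tree is produced by exactly one rule application.
Reading the tree off as a leftmost derivation:
  Step 1: S  =>  B B   (applied S -> B B)
  Step 2: B B  =>  B B B   (applied B -> B B)
  Step 3: B B B  =>  B B B B   (applied B -> B B)
  Step 4: B B B B  =>  b B B B   (applied B -> b)
  Step 5: b B B B  =>  b b B B   (applied B -> b)
  Step 6: b b B B  =>  b b B B B   (applied B -> B B)
  Step 7: b b B B B  =>  b b b B B   (applied B -> b)
  Step 8: b b b B B  =>  b b b b B   (applied B -> b)
  Step 9: b b b b B  =>  b b b b B B   (applied B -> B B)
  Step 10: b b b b B B  =>  b b b b b B   (applied B -> b)
  Step 11: b b b b b B  =>  b b b b b B B   (applied B -> B B)
  Step 12: b b b b b B B  =>  b b b b b b B   (applied B -> b)
  Step 13: b b b b b b B  =>  b b b b b b b   (applied B -> b)
Final yield: b b b b b b b
Total rewrite steps: 13

13


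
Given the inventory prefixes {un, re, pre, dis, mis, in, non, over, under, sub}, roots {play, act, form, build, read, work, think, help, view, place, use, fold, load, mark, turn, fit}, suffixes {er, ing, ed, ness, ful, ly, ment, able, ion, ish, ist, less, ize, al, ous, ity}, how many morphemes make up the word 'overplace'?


Segmenting 'overplace' against the inventory:
  'over' -> prefix (morpheme 1)
  'place' -> root (morpheme 2)
Total morphemes: 2

2


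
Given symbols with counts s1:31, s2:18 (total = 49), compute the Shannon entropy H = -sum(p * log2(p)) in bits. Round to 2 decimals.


Computing entropy H = -sum(p_i * log2(p_i)):
  s1: p = 31/49 = 0.6327, -p*log2(p) = 0.4179
  s2: p = 18/49 = 0.3673, -p*log2(p) = 0.5307
H = sum of terms = 0.9486
Rounded to 2 decimals: 0.95

0.95


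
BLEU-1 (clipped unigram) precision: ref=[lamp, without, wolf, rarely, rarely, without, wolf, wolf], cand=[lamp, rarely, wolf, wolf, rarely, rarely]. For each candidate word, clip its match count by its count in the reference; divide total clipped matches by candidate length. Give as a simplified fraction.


Reference word counts: {'lamp': 1, 'rarely': 2, 'without': 2, 'wolf': 3}
Checking each candidate word (with clipping):
  'lamp' -> in reference (ref count 1, used 1/1) -> match (matches: 1)
  'rarely' -> in reference (ref count 2, used 1/2) -> match (matches: 2)
  'wolf' -> in reference (ref count 3, used 1/3) -> match (matches: 3)
  'wolf' -> in reference (ref count 3, used 2/3) -> match (matches: 4)
  'rarely' -> in reference (ref count 2, used 2/2) -> match (matches: 5)
  'rarely' -> ref count 2 already used up (2/2) -> clipped, no match (matches: 5)
Clipped matches: 5, Candidate length: 6
Precision = 5/6

5/6


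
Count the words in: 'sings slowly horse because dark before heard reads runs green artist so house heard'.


Counting words by splitting on spaces:
  Word 1: 'sings'
  Word 2: 'slowly'
  Word 3: 'horse'
  Word 4: 'because'
  Word 5: 'dark'
  Word 6: 'before'
  Word 7: 'heard'
  Word 8: 'reads'
  Word 9: 'runs'
  Word 10: 'green'
  Word 11: 'artist'
  Word 12: 'so'
  Word 13: 'house'
  Word 14: 'heard'
Total words: 14

14


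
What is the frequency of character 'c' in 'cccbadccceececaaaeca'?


Scanning 'cccbadccceececaaaeca' for 'c':
  Position 0: 'c' -> MATCH (count: 1)
  Position 1: 'c' -> MATCH (count: 2)
  Position 2: 'c' -> MATCH (count: 3)
  Position 6: 'c' -> MATCH (count: 4)
  Position 7: 'c' -> MATCH (count: 5)
  Position 8: 'c' -> MATCH (count: 6)
  Position 11: 'c' -> MATCH (count: 7)
  Position 13: 'c' -> MATCH (count: 8)
  Position 18: 'c' -> MATCH (count: 9)
Total occurrences of 'c': 9

9


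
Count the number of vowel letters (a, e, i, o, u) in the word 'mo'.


Scanning each character of 'mo':
  Position 1: 'm' -> consonant (running count: 0)
  Position 2: 'o' -> vowel (running count: 1)
Total vowels: 1

1


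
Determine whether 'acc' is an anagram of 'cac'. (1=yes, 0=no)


Sort characters of 'acc': 'acc'
Sort characters of 'cac': 'acc'
Sorted forms match -> they ARE anagrams
Result: 1

1


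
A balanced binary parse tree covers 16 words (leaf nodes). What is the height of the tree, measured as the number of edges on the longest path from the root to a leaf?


In a balanced binary tree with n leaves the deepest leaf is ceil(log2(n)) edges below the root.
log2(16) = 4.0000
ceil(4.0000) = 4
height (edges) = 4

4


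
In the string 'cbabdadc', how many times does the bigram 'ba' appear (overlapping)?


Scanning 'cbabdadc' for bigram 'ba':
  Position 0: 'cb' -> no
  Position 1: 'ba' -> MATCH
  Position 2: 'ab' -> no
  Position 3: 'bd' -> no
  Position 4: 'da' -> no
  Position 5: 'ad' -> no
  Position 6: 'dc' -> no
Total matches: 1

1


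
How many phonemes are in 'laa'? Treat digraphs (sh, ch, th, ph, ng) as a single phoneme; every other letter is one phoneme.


Parsing 'laa' greedily, digraphs first:
  'l' -> consonant phoneme (phonemes so far: 1)
  'a' -> vowel phoneme (phonemes so far: 2)
  'a' -> vowel phoneme (phonemes so far: 3)
Total phonemes: 3

3


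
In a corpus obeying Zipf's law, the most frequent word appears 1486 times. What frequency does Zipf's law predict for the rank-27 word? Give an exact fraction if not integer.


Zipf's law: freq(rank) = f1 / rank
f1 = 1486, rank = 27
freq = 1486 / 27
GCD(1486, 27) = 1
Simplified: 1486/27

1486/27


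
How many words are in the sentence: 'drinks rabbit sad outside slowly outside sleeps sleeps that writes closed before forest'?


Counting words by splitting on spaces:
  Word 1: 'drinks'
  Word 2: 'rabbit'
  Word 3: 'sad'
  Word 4: 'outside'
  Word 5: 'slowly'
  Word 6: 'outside'
  Word 7: 'sleeps'
  Word 8: 'sleeps'
  Word 9: 'that'
  Word 10: 'writes'
  Word 11: 'closed'
  Word 12: 'before'
  Word 13: 'forest'
Total words: 13

13


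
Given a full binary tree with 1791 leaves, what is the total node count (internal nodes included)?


Leaf nodes (terminals): 1791
Internal nodes = n - 1 = 1791 - 1 = 1790
Total = leaves + internal = 1791 + 1790 = 3581

3581


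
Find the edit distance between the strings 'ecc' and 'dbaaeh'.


Building DP table for s1='ecc' (len 3) and s2='dbaaeh' (len 6):
       d  b  a  a  e  h
    0  1  2  3  4  5  6
  e 1  1  2  3  4  4  5
  c 2  2  2  3  4  5  5
  c 3  3  3  3  4  5  6
Edit distance = dp[3][6] = 6

6


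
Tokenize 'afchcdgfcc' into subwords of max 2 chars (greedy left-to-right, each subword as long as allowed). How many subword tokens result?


'afchcdgfcc' has 10 characters.
Chunking with max size 2:
  Chunk 1: 'af' (positions 0-1)
  Chunk 2: 'ch' (positions 2-3)
  Chunk 3: 'cd' (positions 4-5)
  Chunk 4: 'gf' (positions 6-7)
  Chunk 5: 'cc' (positions 8-9)
Total chunks: ceil(10 / 2) = 5

5


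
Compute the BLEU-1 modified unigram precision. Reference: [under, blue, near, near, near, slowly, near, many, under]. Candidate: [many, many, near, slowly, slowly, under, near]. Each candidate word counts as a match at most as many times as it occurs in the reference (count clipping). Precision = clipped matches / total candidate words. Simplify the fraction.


Reference word counts: {'blue': 1, 'many': 1, 'near': 4, 'slowly': 1, 'under': 2}
Checking each candidate word (with clipping):
  'many' -> in reference (ref count 1, used 1/1) -> match (matches: 1)
  'many' -> ref count 1 already used up (1/1) -> clipped, no match (matches: 1)
  'near' -> in reference (ref count 4, used 1/4) -> match (matches: 2)
  'slowly' -> in reference (ref count 1, used 1/1) -> match (matches: 3)
  'slowly' -> ref count 1 already used up (1/1) -> clipped, no match (matches: 3)
  'under' -> in reference (ref count 2, used 1/2) -> match (matches: 4)
  'near' -> in reference (ref count 4, used 2/4) -> match (matches: 5)
Clipped matches: 5, Candidate length: 7
Precision = 5/7

5/7


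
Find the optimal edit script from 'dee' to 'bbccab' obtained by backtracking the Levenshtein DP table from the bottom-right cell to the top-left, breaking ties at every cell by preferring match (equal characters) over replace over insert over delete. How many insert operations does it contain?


Edit distance = 6. Backtracking from cell (3, 6) with preference match > replace > insert > delete,
then listing the resulting alignment 'dee' -> 'bbccab' left to right:
  Step 1: insert 'b' [insertion #1]
  Step 2: insert 'b' [insertion #2]
  Step 3: insert 'c' [insertion #3]
  Step 4: replace d->c
  Step 5: replace e->a
  Step 6: replace e->b
Total insertions: 3

3


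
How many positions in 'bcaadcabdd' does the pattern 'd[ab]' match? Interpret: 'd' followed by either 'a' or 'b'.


Pattern: d[ab] means 'd' followed by either 'a' or 'b'.
Scanning 'bcaadcabdd' position-by-position:
  Pos 0: window 'bc' -> no
  Pos 1: window 'ca' -> no
  Pos 2: window 'aa' -> no
  Pos 3: window 'ad' -> no
  Pos 4: window 'dc' -> no
  Pos 5: window 'ca' -> no
  Pos 6: window 'ab' -> no
  Pos 7: window 'bd' -> no
  Pos 8: window 'dd' -> no
  Pos 9: window 'd' -> no
Total matches: 0

0


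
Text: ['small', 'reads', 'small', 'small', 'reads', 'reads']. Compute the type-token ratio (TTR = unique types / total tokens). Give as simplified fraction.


Tokens: 6
Unique types: ('reads', 'small') = 2
TTR = 2/6
Simplify: divide both by 2 -> 1/3
TTR = 1/3

1/3


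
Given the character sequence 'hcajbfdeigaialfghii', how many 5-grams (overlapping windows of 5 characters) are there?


String 'hcajbfdeigaialfghii' has length L = 19.
Number of overlapping n-grams = L - n + 1
Substituting: 19 - 5 + 1 = 15

15


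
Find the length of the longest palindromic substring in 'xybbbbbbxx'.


Scanning 'xybbbbbbxx' for palindromic substrings.
Substring at positions 2-7: 'bbbbbb'.
Check: reverse('bbbbbb') = 'bbbbbb' -> palindrome confirmed.
Neighbouring characters ('y' / 'x') break symmetry, so it cannot extend further.
No longer palindromic substring exists; longest length = 6

6


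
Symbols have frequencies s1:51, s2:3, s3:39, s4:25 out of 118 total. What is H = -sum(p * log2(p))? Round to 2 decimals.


Computing entropy H = -sum(p_i * log2(p_i)):
  s1: p = 51/118 = 0.4322, -p*log2(p) = 0.5231
  s2: p = 3/118 = 0.0254, -p*log2(p) = 0.1347
  s3: p = 39/118 = 0.3305, -p*log2(p) = 0.5279
  s4: p = 25/118 = 0.2119, -p*log2(p) = 0.4743
H = sum of terms = 1.6600
Rounded to 2 decimals: 1.66

1.66


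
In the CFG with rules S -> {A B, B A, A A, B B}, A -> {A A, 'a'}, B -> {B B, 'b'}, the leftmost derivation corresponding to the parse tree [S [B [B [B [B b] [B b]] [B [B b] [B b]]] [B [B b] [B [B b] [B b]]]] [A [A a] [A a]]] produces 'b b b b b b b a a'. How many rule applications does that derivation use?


Every bracketed nonterminal node [X ...] in the tree is produced by exactly one rule application.
Reading the tree off as a leftmost derivation:
  Step 1: S  =>  B A   (applied S -> B A)
  Step 2: B A  =>  B B A   (applied B -> B B)
  Step 3: B B A  =>  B B B A   (applied B -> B B)
  Step 4: B B B A  =>  B B B B A   (applied B -> B B)
  Step 5: B B B B A  =>  b B B B A   (applied B -> b)
  Step 6: b B B B A  =>  b b B B A   (applied B -> b)
  Step 7: b b B B A  =>  b b B B B A   (applied B -> B B)
  Step 8: b b B B B A  =>  b b b B B A   (applied B -> b)
  Step 9: b b b B B A  =>  b b b b B A   (applied B -> b)
  Step 10: b b b b B A  =>  b b b b B B A   (applied B -> B B)
  Step 11: b b b b B B A  =>  b b b b b B A   (applied B -> b)
  Step 12: b b b b b B A  =>  b b b b b B B A   (applied B -> B B)
  Step 13: b b b b b B B A  =>  b b b b b b B A   (applied B -> b)
  Step 14: b b b b b b B A  =>  b b b b b b b A   (applied B -> b)
  Step 15: b b b b b b b A  =>  b b b b b b b A A   (applied A -> A A)
  Step 16: b b b b b b b A A  =>  b b b b b b b a A   (applied A -> a)
  Step 17: b b b b b b b a A  =>  b b b b b b b a a   (applied A -> a)
Final yield: b b b b b b b a a
Total rewrite steps: 17

17


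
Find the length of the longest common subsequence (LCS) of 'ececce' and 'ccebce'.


DP table for LCS of 'ececce' and 'ccebce':
       c  c  e  b  c  e
    0  0  0  0  0  0  0
  e 0  0  0  1  1  1  1
  c 0  1  1  1  1  2  2
  e 0  1  1  2  2  2  3
  c 0  1  2  2  2  3  3
  c 0  1  2  2  2  3  3
  e 0  1  2  3  3  3  4
LCS: 'cece'
LCS length = 4

4


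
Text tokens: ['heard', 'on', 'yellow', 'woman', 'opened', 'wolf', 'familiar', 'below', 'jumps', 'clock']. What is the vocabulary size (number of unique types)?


Listing all tokens and tracking unique types:
  Token 1: 'heard' -> NEW (unique so far: 1)
  Token 2: 'on' -> NEW (unique so far: 2)
  Token 3: 'yellow' -> NEW (unique so far: 3)
  Token 4: 'woman' -> NEW (unique so far: 4)
  Token 5: 'opened' -> NEW (unique so far: 5)
  Token 6: 'wolf' -> NEW (unique so far: 6)
  Token 7: 'familiar' -> NEW (unique so far: 7)
  Token 8: 'below' -> NEW (unique so far: 8)
  Token 9: 'jumps' -> NEW (unique so far: 9)
  Token 10: 'clock' -> NEW (unique so far: 10)
Unique types: ('below', 'clock', 'familiar', 'heard', 'jumps', 'on', 'opened', 'wolf', 'woman', 'yellow')
Vocabulary size: 10

10


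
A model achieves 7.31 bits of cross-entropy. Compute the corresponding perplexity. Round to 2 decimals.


Perplexity formula: PP = 2^H
H = 7.31
PP = 2^7.31
Decompose: 2^7.31 = 2^7 * 2^0.31
2^7 = 128, 2^0.31 ~ 1.2397077
PP ~ 128 * 1.2397077 = 158.6825856
Rounded to 2 decimals: 158.68

158.68


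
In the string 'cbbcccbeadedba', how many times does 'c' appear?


Scanning 'cbbcccbeadedba' for 'c':
  Position 0: 'c' -> MATCH (count: 1)
  Position 3: 'c' -> MATCH (count: 2)
  Position 4: 'c' -> MATCH (count: 3)
  Position 5: 'c' -> MATCH (count: 4)
Total occurrences of 'c': 4

4


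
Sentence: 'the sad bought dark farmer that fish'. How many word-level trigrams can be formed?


Word trigrams from [7] words:
  Trigram 1: (the sad bought)
  Trigram 2: (sad bought dark)
  Trigram 3: (bought dark farmer)
  Trigram 4: (dark farmer that)
  Trigram 5: (farmer that fish)
Total word trigrams: 7 - 2 = 5

5


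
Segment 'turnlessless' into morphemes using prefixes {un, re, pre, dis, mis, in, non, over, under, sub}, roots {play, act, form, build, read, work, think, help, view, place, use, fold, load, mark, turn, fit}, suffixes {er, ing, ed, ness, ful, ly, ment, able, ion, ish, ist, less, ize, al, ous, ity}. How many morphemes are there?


Segmenting 'turnlessless' against the inventory:
  'turn' -> root (morpheme 1)
  'less' -> suffix (morpheme 2)
  'less' -> suffix (morpheme 3)
Total morphemes: 3

3


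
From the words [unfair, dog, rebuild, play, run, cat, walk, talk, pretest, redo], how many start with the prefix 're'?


Checking each word for prefix 're':
  'unfair' -> no (count: 0)
  'dog' -> no (count: 0)
  'rebuild' -> YES, starts with 're' (count: 1)
  'play' -> no (count: 1)
  'run' -> no (count: 1)
  'cat' -> no (count: 1)
  'walk' -> no (count: 1)
  'talk' -> no (count: 1)
  'pretest' -> no (count: 1)
  'redo' -> YES, starts with 're' (count: 2)
Total with prefix 're': 2

2
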